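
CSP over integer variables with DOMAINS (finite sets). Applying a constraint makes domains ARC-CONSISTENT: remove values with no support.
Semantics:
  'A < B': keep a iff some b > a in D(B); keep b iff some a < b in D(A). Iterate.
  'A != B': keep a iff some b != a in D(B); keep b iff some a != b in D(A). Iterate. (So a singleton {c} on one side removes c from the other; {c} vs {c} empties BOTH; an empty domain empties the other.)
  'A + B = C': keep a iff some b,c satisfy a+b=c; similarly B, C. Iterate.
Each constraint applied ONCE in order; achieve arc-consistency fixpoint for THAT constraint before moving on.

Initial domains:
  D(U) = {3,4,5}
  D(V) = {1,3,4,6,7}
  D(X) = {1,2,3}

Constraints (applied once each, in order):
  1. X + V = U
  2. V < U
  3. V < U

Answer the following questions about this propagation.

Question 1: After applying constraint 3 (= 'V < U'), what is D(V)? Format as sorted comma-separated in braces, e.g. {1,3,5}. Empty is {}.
Constraint 1 (X + V = U) on D(X)={1,2,3} D(V)={1,3,4,6,7} D(U)={3,4,5}: V {1,3,4,6,7}->{1,3,4}
Constraint 2 (V < U) on D(V)={1,3,4} D(U)={3,4,5}: no change
Constraint 3 (V < U) on D(V)={1,3,4} D(U)={3,4,5}: no change
So after constraint 3: D(V) = {1,3,4}

Answer: {1,3,4}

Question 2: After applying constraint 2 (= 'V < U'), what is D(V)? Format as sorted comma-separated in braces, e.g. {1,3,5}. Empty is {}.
Answer: {1,3,4}

Derivation:
Constraint 1 (X + V = U) on D(X)={1,2,3} D(V)={1,3,4,6,7} D(U)={3,4,5}: V {1,3,4,6,7}->{1,3,4}
Constraint 2 (V < U) on D(V)={1,3,4} D(U)={3,4,5}: no change
So after constraint 2: D(V) = {1,3,4}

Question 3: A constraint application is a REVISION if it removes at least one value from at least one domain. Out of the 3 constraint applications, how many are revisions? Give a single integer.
Constraint 1 (X + V = U) on D(X)={1,2,3} D(V)={1,3,4,6,7} D(U)={3,4,5}: V {1,3,4,6,7}->{1,3,4} => REVISION
Constraint 2 (V < U) on D(V)={1,3,4} D(U)={3,4,5}: no change => not a revision
Constraint 3 (V < U) on D(V)={1,3,4} D(U)={3,4,5}: no change => not a revision
Total revisions = 1

Answer: 1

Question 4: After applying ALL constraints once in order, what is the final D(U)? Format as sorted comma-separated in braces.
Answer: {3,4,5}

Derivation:
Constraint 1 (X + V = U) on D(X)={1,2,3} D(V)={1,3,4,6,7} D(U)={3,4,5}: V {1,3,4,6,7}->{1,3,4}
Constraint 2 (V < U) on D(V)={1,3,4} D(U)={3,4,5}: no change
Constraint 3 (V < U) on D(V)={1,3,4} D(U)={3,4,5}: no change
So after all 3 constraints: D(U) = {3,4,5}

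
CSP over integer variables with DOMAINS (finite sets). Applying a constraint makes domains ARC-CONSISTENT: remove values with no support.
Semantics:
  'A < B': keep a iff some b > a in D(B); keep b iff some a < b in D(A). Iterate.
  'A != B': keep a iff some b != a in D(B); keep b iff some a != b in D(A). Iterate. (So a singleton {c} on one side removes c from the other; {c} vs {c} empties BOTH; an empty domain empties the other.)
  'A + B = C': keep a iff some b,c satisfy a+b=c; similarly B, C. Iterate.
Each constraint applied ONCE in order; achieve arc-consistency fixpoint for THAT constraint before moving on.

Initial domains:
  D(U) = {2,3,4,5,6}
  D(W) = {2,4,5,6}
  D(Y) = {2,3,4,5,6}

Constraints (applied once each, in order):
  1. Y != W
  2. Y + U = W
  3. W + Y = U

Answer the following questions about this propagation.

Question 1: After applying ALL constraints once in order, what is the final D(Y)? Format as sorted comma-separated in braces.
Answer: {}

Derivation:
Constraint 1 (Y != W) on D(Y)={2,3,4,5,6} D(W)={2,4,5,6}: no change
Constraint 2 (Y + U = W) on D(Y)={2,3,4,5,6} D(U)={2,3,4,5,6} D(W)={2,4,5,6}: Y {2,3,4,5,6}->{2,3,4}; U {2,3,4,5,6}->{2,3,4}; W {2,4,5,6}->{4,5,6}
Constraint 3 (W + Y = U) on D(W)={4,5,6} D(Y)={2,3,4} D(U)={2,3,4}: W {4,5,6}->{}; Y {2,3,4}->{}; U {2,3,4}->{}
So after all 3 constraints: D(Y) = {}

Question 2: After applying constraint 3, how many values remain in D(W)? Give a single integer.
Answer: 0

Derivation:
Constraint 1 (Y != W) on D(Y)={2,3,4,5,6} D(W)={2,4,5,6}: no change
Constraint 2 (Y + U = W) on D(Y)={2,3,4,5,6} D(U)={2,3,4,5,6} D(W)={2,4,5,6}: Y {2,3,4,5,6}->{2,3,4}; U {2,3,4,5,6}->{2,3,4}; W {2,4,5,6}->{4,5,6}
Constraint 3 (W + Y = U) on D(W)={4,5,6} D(Y)={2,3,4} D(U)={2,3,4}: W {4,5,6}->{}; Y {2,3,4}->{}; U {2,3,4}->{}
So after constraint 3: D(W)={}, size = 0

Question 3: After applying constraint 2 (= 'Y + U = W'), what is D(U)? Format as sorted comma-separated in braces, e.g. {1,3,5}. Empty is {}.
Constraint 1 (Y != W) on D(Y)={2,3,4,5,6} D(W)={2,4,5,6}: no change
Constraint 2 (Y + U = W) on D(Y)={2,3,4,5,6} D(U)={2,3,4,5,6} D(W)={2,4,5,6}: Y {2,3,4,5,6}->{2,3,4}; U {2,3,4,5,6}->{2,3,4}; W {2,4,5,6}->{4,5,6}
So after constraint 2: D(U) = {2,3,4}

Answer: {2,3,4}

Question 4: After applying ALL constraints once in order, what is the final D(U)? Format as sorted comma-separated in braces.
Answer: {}

Derivation:
Constraint 1 (Y != W) on D(Y)={2,3,4,5,6} D(W)={2,4,5,6}: no change
Constraint 2 (Y + U = W) on D(Y)={2,3,4,5,6} D(U)={2,3,4,5,6} D(W)={2,4,5,6}: Y {2,3,4,5,6}->{2,3,4}; U {2,3,4,5,6}->{2,3,4}; W {2,4,5,6}->{4,5,6}
Constraint 3 (W + Y = U) on D(W)={4,5,6} D(Y)={2,3,4} D(U)={2,3,4}: W {4,5,6}->{}; Y {2,3,4}->{}; U {2,3,4}->{}
So after all 3 constraints: D(U) = {}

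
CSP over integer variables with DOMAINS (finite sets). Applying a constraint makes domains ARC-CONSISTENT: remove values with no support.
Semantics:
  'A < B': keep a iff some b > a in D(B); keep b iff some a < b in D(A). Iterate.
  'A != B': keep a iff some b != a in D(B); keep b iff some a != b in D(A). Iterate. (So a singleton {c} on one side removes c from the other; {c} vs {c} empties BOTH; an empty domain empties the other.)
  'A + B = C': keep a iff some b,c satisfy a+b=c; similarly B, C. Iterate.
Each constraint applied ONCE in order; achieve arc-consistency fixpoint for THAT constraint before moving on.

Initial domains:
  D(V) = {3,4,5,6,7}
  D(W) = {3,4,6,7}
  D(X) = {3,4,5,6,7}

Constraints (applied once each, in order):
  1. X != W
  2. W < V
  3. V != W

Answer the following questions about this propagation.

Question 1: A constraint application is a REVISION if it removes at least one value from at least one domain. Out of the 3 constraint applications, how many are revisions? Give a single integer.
Constraint 1 (X != W) on D(X)={3,4,5,6,7} D(W)={3,4,6,7}: no change => not a revision
Constraint 2 (W < V) on D(W)={3,4,6,7} D(V)={3,4,5,6,7}: W {3,4,6,7}->{3,4,6}; V {3,4,5,6,7}->{4,5,6,7} => REVISION
Constraint 3 (V != W) on D(V)={4,5,6,7} D(W)={3,4,6}: no change => not a revision
Total revisions = 1

Answer: 1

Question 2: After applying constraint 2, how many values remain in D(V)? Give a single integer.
Answer: 4

Derivation:
Constraint 1 (X != W) on D(X)={3,4,5,6,7} D(W)={3,4,6,7}: no change
Constraint 2 (W < V) on D(W)={3,4,6,7} D(V)={3,4,5,6,7}: W {3,4,6,7}->{3,4,6}; V {3,4,5,6,7}->{4,5,6,7}
So after constraint 2: D(V)={4,5,6,7}, size = 4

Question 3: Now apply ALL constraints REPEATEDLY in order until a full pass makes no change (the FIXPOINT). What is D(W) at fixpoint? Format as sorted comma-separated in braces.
Answer: {3,4,6}

Derivation:
pass 0 (initial): D(W)={3,4,6,7}
pass 1: V {3,4,5,6,7}->{4,5,6,7}; W {3,4,6,7}->{3,4,6}
pass 2: no change
Fixpoint after 2 passes: D(W) = {3,4,6}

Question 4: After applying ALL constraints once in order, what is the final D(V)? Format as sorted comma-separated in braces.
Constraint 1 (X != W) on D(X)={3,4,5,6,7} D(W)={3,4,6,7}: no change
Constraint 2 (W < V) on D(W)={3,4,6,7} D(V)={3,4,5,6,7}: W {3,4,6,7}->{3,4,6}; V {3,4,5,6,7}->{4,5,6,7}
Constraint 3 (V != W) on D(V)={4,5,6,7} D(W)={3,4,6}: no change
So after all 3 constraints: D(V) = {4,5,6,7}

Answer: {4,5,6,7}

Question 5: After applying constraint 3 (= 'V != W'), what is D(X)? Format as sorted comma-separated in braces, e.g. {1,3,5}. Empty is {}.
Constraint 1 (X != W) on D(X)={3,4,5,6,7} D(W)={3,4,6,7}: no change
Constraint 2 (W < V) on D(W)={3,4,6,7} D(V)={3,4,5,6,7}: W {3,4,6,7}->{3,4,6}; V {3,4,5,6,7}->{4,5,6,7}
Constraint 3 (V != W) on D(V)={4,5,6,7} D(W)={3,4,6}: no change
So after constraint 3: D(X) = {3,4,5,6,7}

Answer: {3,4,5,6,7}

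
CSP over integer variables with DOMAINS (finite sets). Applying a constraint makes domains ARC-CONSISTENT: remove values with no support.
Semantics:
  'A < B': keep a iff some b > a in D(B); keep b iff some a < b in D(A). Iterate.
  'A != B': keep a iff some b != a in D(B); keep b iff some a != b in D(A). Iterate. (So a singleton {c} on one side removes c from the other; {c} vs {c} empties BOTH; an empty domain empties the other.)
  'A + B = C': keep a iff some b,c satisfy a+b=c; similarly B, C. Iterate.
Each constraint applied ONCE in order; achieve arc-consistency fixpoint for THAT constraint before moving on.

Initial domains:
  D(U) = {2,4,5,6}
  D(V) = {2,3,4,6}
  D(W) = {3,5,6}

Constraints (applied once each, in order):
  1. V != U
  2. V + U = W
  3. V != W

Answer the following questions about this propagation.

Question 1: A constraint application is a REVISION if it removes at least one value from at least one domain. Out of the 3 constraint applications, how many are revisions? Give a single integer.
Constraint 1 (V != U) on D(V)={2,3,4,6} D(U)={2,4,5,6}: no change => not a revision
Constraint 2 (V + U = W) on D(V)={2,3,4,6} D(U)={2,4,5,6} D(W)={3,5,6}: V {2,3,4,6}->{2,3,4}; U {2,4,5,6}->{2,4}; W {3,5,6}->{5,6} => REVISION
Constraint 3 (V != W) on D(V)={2,3,4} D(W)={5,6}: no change => not a revision
Total revisions = 1

Answer: 1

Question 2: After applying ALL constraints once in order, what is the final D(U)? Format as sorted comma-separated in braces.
Answer: {2,4}

Derivation:
Constraint 1 (V != U) on D(V)={2,3,4,6} D(U)={2,4,5,6}: no change
Constraint 2 (V + U = W) on D(V)={2,3,4,6} D(U)={2,4,5,6} D(W)={3,5,6}: V {2,3,4,6}->{2,3,4}; U {2,4,5,6}->{2,4}; W {3,5,6}->{5,6}
Constraint 3 (V != W) on D(V)={2,3,4} D(W)={5,6}: no change
So after all 3 constraints: D(U) = {2,4}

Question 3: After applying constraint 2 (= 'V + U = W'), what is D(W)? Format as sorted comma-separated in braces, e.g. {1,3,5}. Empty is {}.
Answer: {5,6}

Derivation:
Constraint 1 (V != U) on D(V)={2,3,4,6} D(U)={2,4,5,6}: no change
Constraint 2 (V + U = W) on D(V)={2,3,4,6} D(U)={2,4,5,6} D(W)={3,5,6}: V {2,3,4,6}->{2,3,4}; U {2,4,5,6}->{2,4}; W {3,5,6}->{5,6}
So after constraint 2: D(W) = {5,6}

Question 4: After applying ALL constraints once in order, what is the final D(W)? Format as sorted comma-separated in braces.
Constraint 1 (V != U) on D(V)={2,3,4,6} D(U)={2,4,5,6}: no change
Constraint 2 (V + U = W) on D(V)={2,3,4,6} D(U)={2,4,5,6} D(W)={3,5,6}: V {2,3,4,6}->{2,3,4}; U {2,4,5,6}->{2,4}; W {3,5,6}->{5,6}
Constraint 3 (V != W) on D(V)={2,3,4} D(W)={5,6}: no change
So after all 3 constraints: D(W) = {5,6}

Answer: {5,6}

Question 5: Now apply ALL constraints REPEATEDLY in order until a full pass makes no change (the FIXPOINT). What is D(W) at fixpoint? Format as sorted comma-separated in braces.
pass 0 (initial): D(W)={3,5,6}
pass 1: U {2,4,5,6}->{2,4}; V {2,3,4,6}->{2,3,4}; W {3,5,6}->{5,6}
pass 2: no change
Fixpoint after 2 passes: D(W) = {5,6}

Answer: {5,6}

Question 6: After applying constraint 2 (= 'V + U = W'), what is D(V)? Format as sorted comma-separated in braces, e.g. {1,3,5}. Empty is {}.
Constraint 1 (V != U) on D(V)={2,3,4,6} D(U)={2,4,5,6}: no change
Constraint 2 (V + U = W) on D(V)={2,3,4,6} D(U)={2,4,5,6} D(W)={3,5,6}: V {2,3,4,6}->{2,3,4}; U {2,4,5,6}->{2,4}; W {3,5,6}->{5,6}
So after constraint 2: D(V) = {2,3,4}

Answer: {2,3,4}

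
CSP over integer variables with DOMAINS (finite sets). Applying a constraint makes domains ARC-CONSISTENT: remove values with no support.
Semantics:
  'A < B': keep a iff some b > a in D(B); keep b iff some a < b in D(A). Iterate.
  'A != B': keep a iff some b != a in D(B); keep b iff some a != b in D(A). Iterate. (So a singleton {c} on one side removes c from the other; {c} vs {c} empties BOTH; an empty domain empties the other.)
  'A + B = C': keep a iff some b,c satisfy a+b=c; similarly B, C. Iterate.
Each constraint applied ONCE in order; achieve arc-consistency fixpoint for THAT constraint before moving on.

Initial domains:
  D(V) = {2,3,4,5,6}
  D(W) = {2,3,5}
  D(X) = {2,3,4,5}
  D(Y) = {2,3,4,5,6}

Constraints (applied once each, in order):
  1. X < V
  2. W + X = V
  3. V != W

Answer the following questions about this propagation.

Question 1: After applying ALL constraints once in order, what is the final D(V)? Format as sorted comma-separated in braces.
Constraint 1 (X < V) on D(X)={2,3,4,5} D(V)={2,3,4,5,6}: V {2,3,4,5,6}->{3,4,5,6}
Constraint 2 (W + X = V) on D(W)={2,3,5} D(X)={2,3,4,5} D(V)={3,4,5,6}: W {2,3,5}->{2,3}; X {2,3,4,5}->{2,3,4}; V {3,4,5,6}->{4,5,6}
Constraint 3 (V != W) on D(V)={4,5,6} D(W)={2,3}: no change
So after all 3 constraints: D(V) = {4,5,6}

Answer: {4,5,6}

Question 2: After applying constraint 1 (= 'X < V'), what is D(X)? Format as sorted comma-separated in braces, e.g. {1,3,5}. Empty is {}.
Constraint 1 (X < V) on D(X)={2,3,4,5} D(V)={2,3,4,5,6}: V {2,3,4,5,6}->{3,4,5,6}
So after constraint 1: D(X) = {2,3,4,5}

Answer: {2,3,4,5}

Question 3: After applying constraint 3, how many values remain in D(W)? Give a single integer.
Answer: 2

Derivation:
Constraint 1 (X < V) on D(X)={2,3,4,5} D(V)={2,3,4,5,6}: V {2,3,4,5,6}->{3,4,5,6}
Constraint 2 (W + X = V) on D(W)={2,3,5} D(X)={2,3,4,5} D(V)={3,4,5,6}: W {2,3,5}->{2,3}; X {2,3,4,5}->{2,3,4}; V {3,4,5,6}->{4,5,6}
Constraint 3 (V != W) on D(V)={4,5,6} D(W)={2,3}: no change
So after constraint 3: D(W)={2,3}, size = 2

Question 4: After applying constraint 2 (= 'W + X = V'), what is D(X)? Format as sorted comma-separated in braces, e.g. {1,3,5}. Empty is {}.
Constraint 1 (X < V) on D(X)={2,3,4,5} D(V)={2,3,4,5,6}: V {2,3,4,5,6}->{3,4,5,6}
Constraint 2 (W + X = V) on D(W)={2,3,5} D(X)={2,3,4,5} D(V)={3,4,5,6}: W {2,3,5}->{2,3}; X {2,3,4,5}->{2,3,4}; V {3,4,5,6}->{4,5,6}
So after constraint 2: D(X) = {2,3,4}

Answer: {2,3,4}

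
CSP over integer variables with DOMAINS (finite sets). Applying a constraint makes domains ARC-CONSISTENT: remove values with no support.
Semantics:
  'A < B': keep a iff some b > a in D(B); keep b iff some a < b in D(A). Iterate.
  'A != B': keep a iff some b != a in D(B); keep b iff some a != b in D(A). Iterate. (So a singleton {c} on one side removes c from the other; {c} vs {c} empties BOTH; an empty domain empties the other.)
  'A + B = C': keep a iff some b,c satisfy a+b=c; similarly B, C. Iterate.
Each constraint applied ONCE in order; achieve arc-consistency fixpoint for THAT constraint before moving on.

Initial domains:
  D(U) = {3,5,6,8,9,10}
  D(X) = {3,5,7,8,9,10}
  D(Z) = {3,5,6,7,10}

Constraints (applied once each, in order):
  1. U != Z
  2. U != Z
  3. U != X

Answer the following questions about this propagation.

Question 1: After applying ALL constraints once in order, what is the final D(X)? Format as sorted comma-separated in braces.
Answer: {3,5,7,8,9,10}

Derivation:
Constraint 1 (U != Z) on D(U)={3,5,6,8,9,10} D(Z)={3,5,6,7,10}: no change
Constraint 2 (U != Z) on D(U)={3,5,6,8,9,10} D(Z)={3,5,6,7,10}: no change
Constraint 3 (U != X) on D(U)={3,5,6,8,9,10} D(X)={3,5,7,8,9,10}: no change
So after all 3 constraints: D(X) = {3,5,7,8,9,10}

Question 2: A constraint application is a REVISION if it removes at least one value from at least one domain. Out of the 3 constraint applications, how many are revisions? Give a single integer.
Constraint 1 (U != Z) on D(U)={3,5,6,8,9,10} D(Z)={3,5,6,7,10}: no change => not a revision
Constraint 2 (U != Z) on D(U)={3,5,6,8,9,10} D(Z)={3,5,6,7,10}: no change => not a revision
Constraint 3 (U != X) on D(U)={3,5,6,8,9,10} D(X)={3,5,7,8,9,10}: no change => not a revision
Total revisions = 0

Answer: 0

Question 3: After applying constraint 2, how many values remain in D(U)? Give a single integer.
Constraint 1 (U != Z) on D(U)={3,5,6,8,9,10} D(Z)={3,5,6,7,10}: no change
Constraint 2 (U != Z) on D(U)={3,5,6,8,9,10} D(Z)={3,5,6,7,10}: no change
So after constraint 2: D(U)={3,5,6,8,9,10}, size = 6

Answer: 6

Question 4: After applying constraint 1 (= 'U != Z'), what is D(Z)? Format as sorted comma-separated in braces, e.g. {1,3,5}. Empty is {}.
Answer: {3,5,6,7,10}

Derivation:
Constraint 1 (U != Z) on D(U)={3,5,6,8,9,10} D(Z)={3,5,6,7,10}: no change
So after constraint 1: D(Z) = {3,5,6,7,10}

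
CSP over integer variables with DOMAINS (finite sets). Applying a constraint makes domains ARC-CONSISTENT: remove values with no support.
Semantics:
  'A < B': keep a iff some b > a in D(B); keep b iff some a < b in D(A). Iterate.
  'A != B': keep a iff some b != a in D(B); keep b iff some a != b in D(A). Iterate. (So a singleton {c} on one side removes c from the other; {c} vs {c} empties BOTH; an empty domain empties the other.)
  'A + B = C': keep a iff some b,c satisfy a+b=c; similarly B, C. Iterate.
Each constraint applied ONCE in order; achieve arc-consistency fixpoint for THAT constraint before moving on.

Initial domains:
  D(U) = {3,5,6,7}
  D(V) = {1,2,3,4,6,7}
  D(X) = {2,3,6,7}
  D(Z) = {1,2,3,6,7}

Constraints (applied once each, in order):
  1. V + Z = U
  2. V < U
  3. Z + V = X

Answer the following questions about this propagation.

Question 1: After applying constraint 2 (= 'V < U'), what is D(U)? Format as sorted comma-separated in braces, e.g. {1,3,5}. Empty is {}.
Answer: {3,5,6,7}

Derivation:
Constraint 1 (V + Z = U) on D(V)={1,2,3,4,6,7} D(Z)={1,2,3,6,7} D(U)={3,5,6,7}: V {1,2,3,4,6,7}->{1,2,3,4,6}; Z {1,2,3,6,7}->{1,2,3,6}
Constraint 2 (V < U) on D(V)={1,2,3,4,6} D(U)={3,5,6,7}: no change
So after constraint 2: D(U) = {3,5,6,7}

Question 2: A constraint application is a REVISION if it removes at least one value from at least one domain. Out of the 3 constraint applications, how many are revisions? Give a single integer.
Constraint 1 (V + Z = U) on D(V)={1,2,3,4,6,7} D(Z)={1,2,3,6,7} D(U)={3,5,6,7}: V {1,2,3,4,6,7}->{1,2,3,4,6}; Z {1,2,3,6,7}->{1,2,3,6} => REVISION
Constraint 2 (V < U) on D(V)={1,2,3,4,6} D(U)={3,5,6,7}: no change => not a revision
Constraint 3 (Z + V = X) on D(Z)={1,2,3,6} D(V)={1,2,3,4,6} D(X)={2,3,6,7}: no change => not a revision
Total revisions = 1

Answer: 1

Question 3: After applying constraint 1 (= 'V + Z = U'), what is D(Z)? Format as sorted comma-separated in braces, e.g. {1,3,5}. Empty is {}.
Constraint 1 (V + Z = U) on D(V)={1,2,3,4,6,7} D(Z)={1,2,3,6,7} D(U)={3,5,6,7}: V {1,2,3,4,6,7}->{1,2,3,4,6}; Z {1,2,3,6,7}->{1,2,3,6}
So after constraint 1: D(Z) = {1,2,3,6}

Answer: {1,2,3,6}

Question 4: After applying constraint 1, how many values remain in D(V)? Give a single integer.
Answer: 5

Derivation:
Constraint 1 (V + Z = U) on D(V)={1,2,3,4,6,7} D(Z)={1,2,3,6,7} D(U)={3,5,6,7}: V {1,2,3,4,6,7}->{1,2,3,4,6}; Z {1,2,3,6,7}->{1,2,3,6}
So after constraint 1: D(V)={1,2,3,4,6}, size = 5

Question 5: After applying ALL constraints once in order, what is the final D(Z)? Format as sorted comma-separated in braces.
Answer: {1,2,3,6}

Derivation:
Constraint 1 (V + Z = U) on D(V)={1,2,3,4,6,7} D(Z)={1,2,3,6,7} D(U)={3,5,6,7}: V {1,2,3,4,6,7}->{1,2,3,4,6}; Z {1,2,3,6,7}->{1,2,3,6}
Constraint 2 (V < U) on D(V)={1,2,3,4,6} D(U)={3,5,6,7}: no change
Constraint 3 (Z + V = X) on D(Z)={1,2,3,6} D(V)={1,2,3,4,6} D(X)={2,3,6,7}: no change
So after all 3 constraints: D(Z) = {1,2,3,6}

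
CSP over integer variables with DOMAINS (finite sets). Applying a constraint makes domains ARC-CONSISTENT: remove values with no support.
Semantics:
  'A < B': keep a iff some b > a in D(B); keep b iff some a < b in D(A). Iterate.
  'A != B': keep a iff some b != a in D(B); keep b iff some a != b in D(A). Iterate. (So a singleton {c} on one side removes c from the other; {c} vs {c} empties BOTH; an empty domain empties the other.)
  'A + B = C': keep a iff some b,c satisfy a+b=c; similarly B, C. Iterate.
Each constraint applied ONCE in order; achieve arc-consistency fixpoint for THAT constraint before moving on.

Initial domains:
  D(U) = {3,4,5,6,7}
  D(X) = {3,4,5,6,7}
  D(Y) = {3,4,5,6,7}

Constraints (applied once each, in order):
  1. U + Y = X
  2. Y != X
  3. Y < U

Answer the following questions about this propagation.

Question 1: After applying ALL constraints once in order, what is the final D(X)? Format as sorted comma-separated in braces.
Constraint 1 (U + Y = X) on D(U)={3,4,5,6,7} D(Y)={3,4,5,6,7} D(X)={3,4,5,6,7}: U {3,4,5,6,7}->{3,4}; Y {3,4,5,6,7}->{3,4}; X {3,4,5,6,7}->{6,7}
Constraint 2 (Y != X) on D(Y)={3,4} D(X)={6,7}: no change
Constraint 3 (Y < U) on D(Y)={3,4} D(U)={3,4}: Y {3,4}->{3}; U {3,4}->{4}
So after all 3 constraints: D(X) = {6,7}

Answer: {6,7}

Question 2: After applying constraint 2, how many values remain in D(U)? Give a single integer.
Constraint 1 (U + Y = X) on D(U)={3,4,5,6,7} D(Y)={3,4,5,6,7} D(X)={3,4,5,6,7}: U {3,4,5,6,7}->{3,4}; Y {3,4,5,6,7}->{3,4}; X {3,4,5,6,7}->{6,7}
Constraint 2 (Y != X) on D(Y)={3,4} D(X)={6,7}: no change
So after constraint 2: D(U)={3,4}, size = 2

Answer: 2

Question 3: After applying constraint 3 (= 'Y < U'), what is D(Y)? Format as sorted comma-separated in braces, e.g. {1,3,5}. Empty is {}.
Constraint 1 (U + Y = X) on D(U)={3,4,5,6,7} D(Y)={3,4,5,6,7} D(X)={3,4,5,6,7}: U {3,4,5,6,7}->{3,4}; Y {3,4,5,6,7}->{3,4}; X {3,4,5,6,7}->{6,7}
Constraint 2 (Y != X) on D(Y)={3,4} D(X)={6,7}: no change
Constraint 3 (Y < U) on D(Y)={3,4} D(U)={3,4}: Y {3,4}->{3}; U {3,4}->{4}
So after constraint 3: D(Y) = {3}

Answer: {3}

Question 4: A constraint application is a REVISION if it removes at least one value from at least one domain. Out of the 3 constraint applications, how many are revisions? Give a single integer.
Constraint 1 (U + Y = X) on D(U)={3,4,5,6,7} D(Y)={3,4,5,6,7} D(X)={3,4,5,6,7}: U {3,4,5,6,7}->{3,4}; Y {3,4,5,6,7}->{3,4}; X {3,4,5,6,7}->{6,7} => REVISION
Constraint 2 (Y != X) on D(Y)={3,4} D(X)={6,7}: no change => not a revision
Constraint 3 (Y < U) on D(Y)={3,4} D(U)={3,4}: Y {3,4}->{3}; U {3,4}->{4} => REVISION
Total revisions = 2

Answer: 2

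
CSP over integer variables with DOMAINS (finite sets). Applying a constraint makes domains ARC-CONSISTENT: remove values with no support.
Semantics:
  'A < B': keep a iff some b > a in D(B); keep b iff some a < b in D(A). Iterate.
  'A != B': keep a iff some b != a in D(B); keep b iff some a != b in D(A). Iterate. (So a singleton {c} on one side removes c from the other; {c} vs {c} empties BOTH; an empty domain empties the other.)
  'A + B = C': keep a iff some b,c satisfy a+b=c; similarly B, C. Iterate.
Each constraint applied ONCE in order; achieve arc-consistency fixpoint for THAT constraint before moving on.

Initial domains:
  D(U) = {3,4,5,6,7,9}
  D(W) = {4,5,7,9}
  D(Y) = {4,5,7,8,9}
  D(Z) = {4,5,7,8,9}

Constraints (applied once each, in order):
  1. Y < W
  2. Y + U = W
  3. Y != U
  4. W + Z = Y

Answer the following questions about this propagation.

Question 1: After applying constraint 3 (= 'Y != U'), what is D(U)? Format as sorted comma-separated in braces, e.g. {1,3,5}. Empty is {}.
Answer: {3,4,5}

Derivation:
Constraint 1 (Y < W) on D(Y)={4,5,7,8,9} D(W)={4,5,7,9}: Y {4,5,7,8,9}->{4,5,7,8}; W {4,5,7,9}->{5,7,9}
Constraint 2 (Y + U = W) on D(Y)={4,5,7,8} D(U)={3,4,5,6,7,9} D(W)={5,7,9}: Y {4,5,7,8}->{4,5}; U {3,4,5,6,7,9}->{3,4,5}; W {5,7,9}->{7,9}
Constraint 3 (Y != U) on D(Y)={4,5} D(U)={3,4,5}: no change
So after constraint 3: D(U) = {3,4,5}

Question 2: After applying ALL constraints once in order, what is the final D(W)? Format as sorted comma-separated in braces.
Answer: {}

Derivation:
Constraint 1 (Y < W) on D(Y)={4,5,7,8,9} D(W)={4,5,7,9}: Y {4,5,7,8,9}->{4,5,7,8}; W {4,5,7,9}->{5,7,9}
Constraint 2 (Y + U = W) on D(Y)={4,5,7,8} D(U)={3,4,5,6,7,9} D(W)={5,7,9}: Y {4,5,7,8}->{4,5}; U {3,4,5,6,7,9}->{3,4,5}; W {5,7,9}->{7,9}
Constraint 3 (Y != U) on D(Y)={4,5} D(U)={3,4,5}: no change
Constraint 4 (W + Z = Y) on D(W)={7,9} D(Z)={4,5,7,8,9} D(Y)={4,5}: W {7,9}->{}; Z {4,5,7,8,9}->{}; Y {4,5}->{}
So after all 4 constraints: D(W) = {}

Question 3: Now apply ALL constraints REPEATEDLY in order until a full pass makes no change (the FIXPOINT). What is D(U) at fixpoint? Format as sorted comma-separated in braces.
pass 0 (initial): D(U)={3,4,5,6,7,9}
pass 1: U {3,4,5,6,7,9}->{3,4,5}; W {4,5,7,9}->{}; Y {4,5,7,8,9}->{}; Z {4,5,7,8,9}->{}
pass 2: U {3,4,5}->{}
pass 3: no change
Fixpoint after 3 passes: D(U) = {}

Answer: {}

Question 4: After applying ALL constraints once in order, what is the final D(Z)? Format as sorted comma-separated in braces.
Constraint 1 (Y < W) on D(Y)={4,5,7,8,9} D(W)={4,5,7,9}: Y {4,5,7,8,9}->{4,5,7,8}; W {4,5,7,9}->{5,7,9}
Constraint 2 (Y + U = W) on D(Y)={4,5,7,8} D(U)={3,4,5,6,7,9} D(W)={5,7,9}: Y {4,5,7,8}->{4,5}; U {3,4,5,6,7,9}->{3,4,5}; W {5,7,9}->{7,9}
Constraint 3 (Y != U) on D(Y)={4,5} D(U)={3,4,5}: no change
Constraint 4 (W + Z = Y) on D(W)={7,9} D(Z)={4,5,7,8,9} D(Y)={4,5}: W {7,9}->{}; Z {4,5,7,8,9}->{}; Y {4,5}->{}
So after all 4 constraints: D(Z) = {}

Answer: {}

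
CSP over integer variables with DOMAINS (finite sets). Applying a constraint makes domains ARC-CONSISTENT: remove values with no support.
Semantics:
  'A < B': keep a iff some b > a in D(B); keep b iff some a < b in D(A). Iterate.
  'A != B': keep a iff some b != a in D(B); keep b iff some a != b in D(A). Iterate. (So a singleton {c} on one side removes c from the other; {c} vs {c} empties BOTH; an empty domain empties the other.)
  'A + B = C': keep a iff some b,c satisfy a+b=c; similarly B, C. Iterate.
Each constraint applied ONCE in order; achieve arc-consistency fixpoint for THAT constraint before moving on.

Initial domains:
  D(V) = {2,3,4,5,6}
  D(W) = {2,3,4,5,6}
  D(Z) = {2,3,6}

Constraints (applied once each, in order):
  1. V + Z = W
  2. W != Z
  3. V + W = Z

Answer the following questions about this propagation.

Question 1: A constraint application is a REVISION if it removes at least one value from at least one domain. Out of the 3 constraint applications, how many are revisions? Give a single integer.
Constraint 1 (V + Z = W) on D(V)={2,3,4,5,6} D(Z)={2,3,6} D(W)={2,3,4,5,6}: V {2,3,4,5,6}->{2,3,4}; Z {2,3,6}->{2,3}; W {2,3,4,5,6}->{4,5,6} => REVISION
Constraint 2 (W != Z) on D(W)={4,5,6} D(Z)={2,3}: no change => not a revision
Constraint 3 (V + W = Z) on D(V)={2,3,4} D(W)={4,5,6} D(Z)={2,3}: V {2,3,4}->{}; W {4,5,6}->{}; Z {2,3}->{} => REVISION
Total revisions = 2

Answer: 2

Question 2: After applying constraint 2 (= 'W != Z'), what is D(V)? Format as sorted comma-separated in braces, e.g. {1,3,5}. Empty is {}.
Answer: {2,3,4}

Derivation:
Constraint 1 (V + Z = W) on D(V)={2,3,4,5,6} D(Z)={2,3,6} D(W)={2,3,4,5,6}: V {2,3,4,5,6}->{2,3,4}; Z {2,3,6}->{2,3}; W {2,3,4,5,6}->{4,5,6}
Constraint 2 (W != Z) on D(W)={4,5,6} D(Z)={2,3}: no change
So after constraint 2: D(V) = {2,3,4}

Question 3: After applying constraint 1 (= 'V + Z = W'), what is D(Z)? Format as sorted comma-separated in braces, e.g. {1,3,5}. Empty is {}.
Answer: {2,3}

Derivation:
Constraint 1 (V + Z = W) on D(V)={2,3,4,5,6} D(Z)={2,3,6} D(W)={2,3,4,5,6}: V {2,3,4,5,6}->{2,3,4}; Z {2,3,6}->{2,3}; W {2,3,4,5,6}->{4,5,6}
So after constraint 1: D(Z) = {2,3}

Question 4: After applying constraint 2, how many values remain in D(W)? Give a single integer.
Answer: 3

Derivation:
Constraint 1 (V + Z = W) on D(V)={2,3,4,5,6} D(Z)={2,3,6} D(W)={2,3,4,5,6}: V {2,3,4,5,6}->{2,3,4}; Z {2,3,6}->{2,3}; W {2,3,4,5,6}->{4,5,6}
Constraint 2 (W != Z) on D(W)={4,5,6} D(Z)={2,3}: no change
So after constraint 2: D(W)={4,5,6}, size = 3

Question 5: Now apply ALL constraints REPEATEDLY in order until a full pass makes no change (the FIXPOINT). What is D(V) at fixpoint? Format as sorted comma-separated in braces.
Answer: {}

Derivation:
pass 0 (initial): D(V)={2,3,4,5,6}
pass 1: V {2,3,4,5,6}->{}; W {2,3,4,5,6}->{}; Z {2,3,6}->{}
pass 2: no change
Fixpoint after 2 passes: D(V) = {}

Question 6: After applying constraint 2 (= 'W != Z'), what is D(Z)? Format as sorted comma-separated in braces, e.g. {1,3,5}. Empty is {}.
Answer: {2,3}

Derivation:
Constraint 1 (V + Z = W) on D(V)={2,3,4,5,6} D(Z)={2,3,6} D(W)={2,3,4,5,6}: V {2,3,4,5,6}->{2,3,4}; Z {2,3,6}->{2,3}; W {2,3,4,5,6}->{4,5,6}
Constraint 2 (W != Z) on D(W)={4,5,6} D(Z)={2,3}: no change
So after constraint 2: D(Z) = {2,3}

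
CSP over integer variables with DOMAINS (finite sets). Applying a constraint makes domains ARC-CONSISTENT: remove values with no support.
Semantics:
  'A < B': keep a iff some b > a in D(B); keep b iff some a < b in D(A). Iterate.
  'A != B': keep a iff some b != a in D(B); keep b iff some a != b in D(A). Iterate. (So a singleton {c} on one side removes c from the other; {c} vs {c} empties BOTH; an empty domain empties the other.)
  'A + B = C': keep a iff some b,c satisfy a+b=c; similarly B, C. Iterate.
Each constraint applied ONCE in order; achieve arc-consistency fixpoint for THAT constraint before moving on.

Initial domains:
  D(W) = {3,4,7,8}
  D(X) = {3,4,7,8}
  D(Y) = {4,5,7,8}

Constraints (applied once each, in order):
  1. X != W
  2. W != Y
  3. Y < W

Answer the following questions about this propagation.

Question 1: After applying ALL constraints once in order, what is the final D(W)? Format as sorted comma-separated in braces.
Answer: {7,8}

Derivation:
Constraint 1 (X != W) on D(X)={3,4,7,8} D(W)={3,4,7,8}: no change
Constraint 2 (W != Y) on D(W)={3,4,7,8} D(Y)={4,5,7,8}: no change
Constraint 3 (Y < W) on D(Y)={4,5,7,8} D(W)={3,4,7,8}: Y {4,5,7,8}->{4,5,7}; W {3,4,7,8}->{7,8}
So after all 3 constraints: D(W) = {7,8}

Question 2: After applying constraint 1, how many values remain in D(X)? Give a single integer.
Constraint 1 (X != W) on D(X)={3,4,7,8} D(W)={3,4,7,8}: no change
So after constraint 1: D(X)={3,4,7,8}, size = 4

Answer: 4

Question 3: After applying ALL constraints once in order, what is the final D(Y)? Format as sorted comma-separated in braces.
Answer: {4,5,7}

Derivation:
Constraint 1 (X != W) on D(X)={3,4,7,8} D(W)={3,4,7,8}: no change
Constraint 2 (W != Y) on D(W)={3,4,7,8} D(Y)={4,5,7,8}: no change
Constraint 3 (Y < W) on D(Y)={4,5,7,8} D(W)={3,4,7,8}: Y {4,5,7,8}->{4,5,7}; W {3,4,7,8}->{7,8}
So after all 3 constraints: D(Y) = {4,5,7}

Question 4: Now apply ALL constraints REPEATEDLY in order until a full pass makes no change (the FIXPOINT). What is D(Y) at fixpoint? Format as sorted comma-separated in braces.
Answer: {4,5,7}

Derivation:
pass 0 (initial): D(Y)={4,5,7,8}
pass 1: W {3,4,7,8}->{7,8}; Y {4,5,7,8}->{4,5,7}
pass 2: no change
Fixpoint after 2 passes: D(Y) = {4,5,7}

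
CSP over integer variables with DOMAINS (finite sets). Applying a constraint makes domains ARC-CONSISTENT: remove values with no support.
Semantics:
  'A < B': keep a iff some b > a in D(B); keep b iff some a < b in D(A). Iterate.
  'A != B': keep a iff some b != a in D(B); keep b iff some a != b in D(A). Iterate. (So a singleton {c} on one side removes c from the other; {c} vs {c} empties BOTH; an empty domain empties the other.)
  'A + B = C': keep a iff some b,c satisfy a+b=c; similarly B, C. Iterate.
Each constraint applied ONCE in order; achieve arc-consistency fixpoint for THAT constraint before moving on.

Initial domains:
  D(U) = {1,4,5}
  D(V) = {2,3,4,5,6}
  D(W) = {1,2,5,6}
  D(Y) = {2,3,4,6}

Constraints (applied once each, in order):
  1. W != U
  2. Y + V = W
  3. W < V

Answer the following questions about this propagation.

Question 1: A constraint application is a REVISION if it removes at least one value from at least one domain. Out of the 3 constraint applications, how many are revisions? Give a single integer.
Answer: 2

Derivation:
Constraint 1 (W != U) on D(W)={1,2,5,6} D(U)={1,4,5}: no change => not a revision
Constraint 2 (Y + V = W) on D(Y)={2,3,4,6} D(V)={2,3,4,5,6} D(W)={1,2,5,6}: Y {2,3,4,6}->{2,3,4}; V {2,3,4,5,6}->{2,3,4}; W {1,2,5,6}->{5,6} => REVISION
Constraint 3 (W < V) on D(W)={5,6} D(V)={2,3,4}: W {5,6}->{}; V {2,3,4}->{} => REVISION
Total revisions = 2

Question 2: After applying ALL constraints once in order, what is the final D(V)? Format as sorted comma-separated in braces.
Constraint 1 (W != U) on D(W)={1,2,5,6} D(U)={1,4,5}: no change
Constraint 2 (Y + V = W) on D(Y)={2,3,4,6} D(V)={2,3,4,5,6} D(W)={1,2,5,6}: Y {2,3,4,6}->{2,3,4}; V {2,3,4,5,6}->{2,3,4}; W {1,2,5,6}->{5,6}
Constraint 3 (W < V) on D(W)={5,6} D(V)={2,3,4}: W {5,6}->{}; V {2,3,4}->{}
So after all 3 constraints: D(V) = {}

Answer: {}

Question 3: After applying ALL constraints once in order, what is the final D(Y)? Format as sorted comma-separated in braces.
Answer: {2,3,4}

Derivation:
Constraint 1 (W != U) on D(W)={1,2,5,6} D(U)={1,4,5}: no change
Constraint 2 (Y + V = W) on D(Y)={2,3,4,6} D(V)={2,3,4,5,6} D(W)={1,2,5,6}: Y {2,3,4,6}->{2,3,4}; V {2,3,4,5,6}->{2,3,4}; W {1,2,5,6}->{5,6}
Constraint 3 (W < V) on D(W)={5,6} D(V)={2,3,4}: W {5,6}->{}; V {2,3,4}->{}
So after all 3 constraints: D(Y) = {2,3,4}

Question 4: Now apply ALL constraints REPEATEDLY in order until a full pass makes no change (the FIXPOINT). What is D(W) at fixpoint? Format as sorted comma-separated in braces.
pass 0 (initial): D(W)={1,2,5,6}
pass 1: V {2,3,4,5,6}->{}; W {1,2,5,6}->{}; Y {2,3,4,6}->{2,3,4}
pass 2: U {1,4,5}->{}; Y {2,3,4}->{}
pass 3: no change
Fixpoint after 3 passes: D(W) = {}

Answer: {}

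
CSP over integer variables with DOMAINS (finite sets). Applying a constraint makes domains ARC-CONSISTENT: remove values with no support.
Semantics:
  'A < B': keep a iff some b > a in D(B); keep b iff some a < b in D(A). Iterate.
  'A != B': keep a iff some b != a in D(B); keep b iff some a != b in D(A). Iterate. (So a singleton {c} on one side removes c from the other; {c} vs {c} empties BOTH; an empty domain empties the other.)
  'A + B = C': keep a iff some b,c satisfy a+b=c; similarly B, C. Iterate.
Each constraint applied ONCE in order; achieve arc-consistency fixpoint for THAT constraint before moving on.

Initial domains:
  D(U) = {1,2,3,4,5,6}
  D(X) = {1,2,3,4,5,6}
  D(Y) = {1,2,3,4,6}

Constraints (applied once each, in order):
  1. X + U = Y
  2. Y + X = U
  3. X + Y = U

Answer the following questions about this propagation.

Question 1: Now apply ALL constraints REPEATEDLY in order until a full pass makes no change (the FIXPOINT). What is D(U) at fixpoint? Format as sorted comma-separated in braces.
pass 0 (initial): D(U)={1,2,3,4,5,6}
pass 1: U {1,2,3,4,5,6}->{3,4,5}; X {1,2,3,4,5,6}->{1,2,3}; Y {1,2,3,4,6}->{2,3,4}
pass 2: U {3,4,5}->{}; X {1,2,3}->{}; Y {2,3,4}->{}
pass 3: no change
Fixpoint after 3 passes: D(U) = {}

Answer: {}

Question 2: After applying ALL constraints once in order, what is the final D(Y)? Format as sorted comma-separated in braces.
Constraint 1 (X + U = Y) on D(X)={1,2,3,4,5,6} D(U)={1,2,3,4,5,6} D(Y)={1,2,3,4,6}: X {1,2,3,4,5,6}->{1,2,3,4,5}; U {1,2,3,4,5,6}->{1,2,3,4,5}; Y {1,2,3,4,6}->{2,3,4,6}
Constraint 2 (Y + X = U) on D(Y)={2,3,4,6} D(X)={1,2,3,4,5} D(U)={1,2,3,4,5}: Y {2,3,4,6}->{2,3,4}; X {1,2,3,4,5}->{1,2,3}; U {1,2,3,4,5}->{3,4,5}
Constraint 3 (X + Y = U) on D(X)={1,2,3} D(Y)={2,3,4} D(U)={3,4,5}: no change
So after all 3 constraints: D(Y) = {2,3,4}

Answer: {2,3,4}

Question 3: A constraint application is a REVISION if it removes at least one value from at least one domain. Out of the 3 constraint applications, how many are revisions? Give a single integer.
Constraint 1 (X + U = Y) on D(X)={1,2,3,4,5,6} D(U)={1,2,3,4,5,6} D(Y)={1,2,3,4,6}: X {1,2,3,4,5,6}->{1,2,3,4,5}; U {1,2,3,4,5,6}->{1,2,3,4,5}; Y {1,2,3,4,6}->{2,3,4,6} => REVISION
Constraint 2 (Y + X = U) on D(Y)={2,3,4,6} D(X)={1,2,3,4,5} D(U)={1,2,3,4,5}: Y {2,3,4,6}->{2,3,4}; X {1,2,3,4,5}->{1,2,3}; U {1,2,3,4,5}->{3,4,5} => REVISION
Constraint 3 (X + Y = U) on D(X)={1,2,3} D(Y)={2,3,4} D(U)={3,4,5}: no change => not a revision
Total revisions = 2

Answer: 2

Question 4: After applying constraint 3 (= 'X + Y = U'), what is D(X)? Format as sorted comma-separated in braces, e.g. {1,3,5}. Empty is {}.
Answer: {1,2,3}

Derivation:
Constraint 1 (X + U = Y) on D(X)={1,2,3,4,5,6} D(U)={1,2,3,4,5,6} D(Y)={1,2,3,4,6}: X {1,2,3,4,5,6}->{1,2,3,4,5}; U {1,2,3,4,5,6}->{1,2,3,4,5}; Y {1,2,3,4,6}->{2,3,4,6}
Constraint 2 (Y + X = U) on D(Y)={2,3,4,6} D(X)={1,2,3,4,5} D(U)={1,2,3,4,5}: Y {2,3,4,6}->{2,3,4}; X {1,2,3,4,5}->{1,2,3}; U {1,2,3,4,5}->{3,4,5}
Constraint 3 (X + Y = U) on D(X)={1,2,3} D(Y)={2,3,4} D(U)={3,4,5}: no change
So after constraint 3: D(X) = {1,2,3}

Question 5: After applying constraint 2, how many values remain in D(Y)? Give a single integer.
Constraint 1 (X + U = Y) on D(X)={1,2,3,4,5,6} D(U)={1,2,3,4,5,6} D(Y)={1,2,3,4,6}: X {1,2,3,4,5,6}->{1,2,3,4,5}; U {1,2,3,4,5,6}->{1,2,3,4,5}; Y {1,2,3,4,6}->{2,3,4,6}
Constraint 2 (Y + X = U) on D(Y)={2,3,4,6} D(X)={1,2,3,4,5} D(U)={1,2,3,4,5}: Y {2,3,4,6}->{2,3,4}; X {1,2,3,4,5}->{1,2,3}; U {1,2,3,4,5}->{3,4,5}
So after constraint 2: D(Y)={2,3,4}, size = 3

Answer: 3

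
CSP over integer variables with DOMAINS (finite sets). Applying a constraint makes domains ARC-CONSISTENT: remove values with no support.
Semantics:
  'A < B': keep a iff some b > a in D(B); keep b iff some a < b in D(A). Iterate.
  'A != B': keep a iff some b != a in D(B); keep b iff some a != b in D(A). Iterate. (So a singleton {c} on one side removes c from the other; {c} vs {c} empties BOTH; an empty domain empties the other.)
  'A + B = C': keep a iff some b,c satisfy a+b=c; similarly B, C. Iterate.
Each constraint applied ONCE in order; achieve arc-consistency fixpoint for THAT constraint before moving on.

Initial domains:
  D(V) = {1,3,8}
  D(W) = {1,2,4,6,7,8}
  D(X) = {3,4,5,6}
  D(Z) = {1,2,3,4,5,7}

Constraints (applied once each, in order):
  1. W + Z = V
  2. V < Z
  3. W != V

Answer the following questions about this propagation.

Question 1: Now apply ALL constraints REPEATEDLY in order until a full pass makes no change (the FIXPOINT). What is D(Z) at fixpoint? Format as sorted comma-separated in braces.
pass 0 (initial): D(Z)={1,2,3,4,5,7}
pass 1: V {1,3,8}->{3}; W {1,2,4,6,7,8}->{1,2,4,6,7}; Z {1,2,3,4,5,7}->{4,7}
pass 2: V {3}->{}; W {1,2,4,6,7}->{}; Z {4,7}->{}
pass 3: no change
Fixpoint after 3 passes: D(Z) = {}

Answer: {}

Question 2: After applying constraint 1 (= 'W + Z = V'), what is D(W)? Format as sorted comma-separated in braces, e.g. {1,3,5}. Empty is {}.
Answer: {1,2,4,6,7}

Derivation:
Constraint 1 (W + Z = V) on D(W)={1,2,4,6,7,8} D(Z)={1,2,3,4,5,7} D(V)={1,3,8}: W {1,2,4,6,7,8}->{1,2,4,6,7}; Z {1,2,3,4,5,7}->{1,2,4,7}; V {1,3,8}->{3,8}
So after constraint 1: D(W) = {1,2,4,6,7}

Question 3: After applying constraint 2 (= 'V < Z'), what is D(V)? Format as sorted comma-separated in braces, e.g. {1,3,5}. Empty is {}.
Answer: {3}

Derivation:
Constraint 1 (W + Z = V) on D(W)={1,2,4,6,7,8} D(Z)={1,2,3,4,5,7} D(V)={1,3,8}: W {1,2,4,6,7,8}->{1,2,4,6,7}; Z {1,2,3,4,5,7}->{1,2,4,7}; V {1,3,8}->{3,8}
Constraint 2 (V < Z) on D(V)={3,8} D(Z)={1,2,4,7}: V {3,8}->{3}; Z {1,2,4,7}->{4,7}
So after constraint 2: D(V) = {3}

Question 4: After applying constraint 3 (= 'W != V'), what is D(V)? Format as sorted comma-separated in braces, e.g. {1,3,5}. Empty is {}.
Constraint 1 (W + Z = V) on D(W)={1,2,4,6,7,8} D(Z)={1,2,3,4,5,7} D(V)={1,3,8}: W {1,2,4,6,7,8}->{1,2,4,6,7}; Z {1,2,3,4,5,7}->{1,2,4,7}; V {1,3,8}->{3,8}
Constraint 2 (V < Z) on D(V)={3,8} D(Z)={1,2,4,7}: V {3,8}->{3}; Z {1,2,4,7}->{4,7}
Constraint 3 (W != V) on D(W)={1,2,4,6,7} D(V)={3}: no change
So after constraint 3: D(V) = {3}

Answer: {3}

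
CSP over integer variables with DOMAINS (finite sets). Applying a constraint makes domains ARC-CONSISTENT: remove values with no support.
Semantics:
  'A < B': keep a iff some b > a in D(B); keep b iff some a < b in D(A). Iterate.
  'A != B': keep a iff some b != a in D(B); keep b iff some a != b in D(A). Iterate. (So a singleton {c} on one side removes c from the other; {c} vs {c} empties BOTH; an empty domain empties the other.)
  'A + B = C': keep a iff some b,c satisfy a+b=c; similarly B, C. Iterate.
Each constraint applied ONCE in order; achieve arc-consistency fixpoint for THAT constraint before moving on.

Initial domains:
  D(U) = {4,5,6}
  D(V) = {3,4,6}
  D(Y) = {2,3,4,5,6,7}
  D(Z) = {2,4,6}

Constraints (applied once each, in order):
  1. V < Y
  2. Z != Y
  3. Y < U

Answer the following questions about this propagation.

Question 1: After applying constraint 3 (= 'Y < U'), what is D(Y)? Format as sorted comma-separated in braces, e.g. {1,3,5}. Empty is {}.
Constraint 1 (V < Y) on D(V)={3,4,6} D(Y)={2,3,4,5,6,7}: Y {2,3,4,5,6,7}->{4,5,6,7}
Constraint 2 (Z != Y) on D(Z)={2,4,6} D(Y)={4,5,6,7}: no change
Constraint 3 (Y < U) on D(Y)={4,5,6,7} D(U)={4,5,6}: Y {4,5,6,7}->{4,5}; U {4,5,6}->{5,6}
So after constraint 3: D(Y) = {4,5}

Answer: {4,5}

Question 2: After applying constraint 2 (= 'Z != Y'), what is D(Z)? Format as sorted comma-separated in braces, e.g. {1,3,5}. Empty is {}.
Answer: {2,4,6}

Derivation:
Constraint 1 (V < Y) on D(V)={3,4,6} D(Y)={2,3,4,5,6,7}: Y {2,3,4,5,6,7}->{4,5,6,7}
Constraint 2 (Z != Y) on D(Z)={2,4,6} D(Y)={4,5,6,7}: no change
So after constraint 2: D(Z) = {2,4,6}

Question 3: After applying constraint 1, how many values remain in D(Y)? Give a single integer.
Answer: 4

Derivation:
Constraint 1 (V < Y) on D(V)={3,4,6} D(Y)={2,3,4,5,6,7}: Y {2,3,4,5,6,7}->{4,5,6,7}
So after constraint 1: D(Y)={4,5,6,7}, size = 4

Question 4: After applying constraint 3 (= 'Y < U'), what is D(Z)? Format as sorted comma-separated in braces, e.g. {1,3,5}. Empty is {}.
Answer: {2,4,6}

Derivation:
Constraint 1 (V < Y) on D(V)={3,4,6} D(Y)={2,3,4,5,6,7}: Y {2,3,4,5,6,7}->{4,5,6,7}
Constraint 2 (Z != Y) on D(Z)={2,4,6} D(Y)={4,5,6,7}: no change
Constraint 3 (Y < U) on D(Y)={4,5,6,7} D(U)={4,5,6}: Y {4,5,6,7}->{4,5}; U {4,5,6}->{5,6}
So after constraint 3: D(Z) = {2,4,6}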